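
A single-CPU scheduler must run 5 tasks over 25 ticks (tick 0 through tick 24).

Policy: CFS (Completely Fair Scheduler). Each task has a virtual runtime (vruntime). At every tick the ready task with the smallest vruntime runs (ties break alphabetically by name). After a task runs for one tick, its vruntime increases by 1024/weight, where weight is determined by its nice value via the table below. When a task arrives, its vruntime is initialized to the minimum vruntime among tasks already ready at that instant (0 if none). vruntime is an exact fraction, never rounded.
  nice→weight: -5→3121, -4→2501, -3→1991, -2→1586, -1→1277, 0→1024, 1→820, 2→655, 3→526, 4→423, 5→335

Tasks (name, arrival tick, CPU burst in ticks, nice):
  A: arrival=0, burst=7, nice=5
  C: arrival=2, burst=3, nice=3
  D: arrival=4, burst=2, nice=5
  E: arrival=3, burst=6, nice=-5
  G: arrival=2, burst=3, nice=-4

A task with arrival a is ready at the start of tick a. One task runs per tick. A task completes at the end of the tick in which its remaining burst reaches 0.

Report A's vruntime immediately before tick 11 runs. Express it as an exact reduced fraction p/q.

vruntime(A, start of tick 11) = 3072/335

t=0: vr[A=0] → run A
t=1: vr[A=1024/335] → run A
t=2: vr[A=2048/335 C=2048/335 G=2048/335] → run A
t=3: vr[A=3072/335 C=2048/335 E=2048/335 G=2048/335] → run C
t=4: vr[A=3072/335 C=710144/88105 D=2048/335 E=2048/335 G=2048/335] → run D
t=5: vr[A=3072/335 C=710144/88105 D=3072/335 E=2048/335 G=2048/335] → run E
t=6: vr[A=3072/335 C=710144/88105 D=3072/335 E=6734848/1045535 G=2048/335] → run G
t=7: vr[A=3072/335 C=710144/88105 D=3072/335 E=6734848/1045535 G=5465088/837835] → run E
t=8: vr[A=3072/335 C=710144/88105 D=3072/335 E=7077888/1045535 G=5465088/837835] → run G
t=9: vr[A=3072/335 C=710144/88105 D=3072/335 E=7077888/1045535 G=5808128/837835] → run E
t=10: vr[A=3072/335 C=710144/88105 D=3072/335 E=7420928/1045535 G=5808128/837835] → run G
t=11: vr[A=3072/335 C=710144/88105 D=3072/335 E=7420928/1045535] → run E
t=12: vr[A=3072/335 C=710144/88105 D=3072/335 E=7763968/1045535] → run E
t=13: vr[A=3072/335 C=710144/88105 D=3072/335 E=8107008/1045535] → run E
t=14: vr[A=3072/335 C=710144/88105 D=3072/335] → run C
t=15: vr[A=3072/335 C=881664/88105 D=3072/335] → run A
t=16: vr[A=4096/335 C=881664/88105 D=3072/335] → run D
t=17: vr[A=4096/335 C=881664/88105] → run C
t=18: vr[A=4096/335] → run A
t=19: vr[A=1024/67] → run A
t=20: vr[A=6144/335] → run A
t=21: (idle)
t=22: (idle)
t=23: (idle)
t=24: (idle)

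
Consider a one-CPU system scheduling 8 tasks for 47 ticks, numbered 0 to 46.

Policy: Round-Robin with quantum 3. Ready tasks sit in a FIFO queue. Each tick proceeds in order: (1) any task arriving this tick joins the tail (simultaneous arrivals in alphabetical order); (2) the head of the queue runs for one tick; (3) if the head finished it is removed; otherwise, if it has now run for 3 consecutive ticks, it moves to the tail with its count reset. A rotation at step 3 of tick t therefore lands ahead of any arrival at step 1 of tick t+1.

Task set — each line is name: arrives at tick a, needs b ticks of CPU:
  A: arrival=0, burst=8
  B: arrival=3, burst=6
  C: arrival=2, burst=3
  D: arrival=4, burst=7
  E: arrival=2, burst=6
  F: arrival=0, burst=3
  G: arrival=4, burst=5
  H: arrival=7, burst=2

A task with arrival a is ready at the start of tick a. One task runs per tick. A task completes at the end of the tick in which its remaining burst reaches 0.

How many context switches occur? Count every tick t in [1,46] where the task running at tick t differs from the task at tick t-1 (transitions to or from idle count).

context switches = 15

t=0: queue=[A,F] q_used=0 → run A
t=1: queue=[A,F] q_used=1 → run A
t=2: queue=[A,F,C,E] q_used=2 → run A
t=3: queue=[F,C,E,A,B] q_used=0 → run F
t=4: queue=[F,C,E,A,B,D,G] q_used=1 → run F
t=5: queue=[F,C,E,A,B,D,G] q_used=2 → run F
t=6: queue=[C,E,A,B,D,G] q_used=0 → run C
t=7: queue=[C,E,A,B,D,G,H] q_used=1 → run C
t=8: queue=[C,E,A,B,D,G,H] q_used=2 → run C
t=9: queue=[E,A,B,D,G,H] q_used=0 → run E
t=10: queue=[E,A,B,D,G,H] q_used=1 → run E
t=11: queue=[E,A,B,D,G,H] q_used=2 → run E
t=12: queue=[A,B,D,G,H,E] q_used=0 → run A
t=13: queue=[A,B,D,G,H,E] q_used=1 → run A
t=14: queue=[A,B,D,G,H,E] q_used=2 → run A
t=15: queue=[B,D,G,H,E,A] q_used=0 → run B
t=16: queue=[B,D,G,H,E,A] q_used=1 → run B
t=17: queue=[B,D,G,H,E,A] q_used=2 → run B
t=18: queue=[D,G,H,E,A,B] q_used=0 → run D
t=19: queue=[D,G,H,E,A,B] q_used=1 → run D
t=20: queue=[D,G,H,E,A,B] q_used=2 → run D
t=21: queue=[G,H,E,A,B,D] q_used=0 → run G
t=22: queue=[G,H,E,A,B,D] q_used=1 → run G
t=23: queue=[G,H,E,A,B,D] q_used=2 → run G
t=24: queue=[H,E,A,B,D,G] q_used=0 → run H
t=25: queue=[H,E,A,B,D,G] q_used=1 → run H
t=26: queue=[E,A,B,D,G] q_used=0 → run E
t=27: queue=[E,A,B,D,G] q_used=1 → run E
t=28: queue=[E,A,B,D,G] q_used=2 → run E
t=29: queue=[A,B,D,G] q_used=0 → run A
t=30: queue=[A,B,D,G] q_used=1 → run A
t=31: queue=[B,D,G] q_used=0 → run B
t=32: queue=[B,D,G] q_used=1 → run B
t=33: queue=[B,D,G] q_used=2 → run B
t=34: queue=[D,G] q_used=0 → run D
t=35: queue=[D,G] q_used=1 → run D
t=36: queue=[D,G] q_used=2 → run D
t=37: queue=[G,D] q_used=0 → run G
t=38: queue=[G,D] q_used=1 → run G
t=39: queue=[D] q_used=0 → run D
t=40: (idle)
t=41: (idle)
t=42: (idle)
t=43: (idle)
t=44: (idle)
t=45: (idle)
t=46: (idle)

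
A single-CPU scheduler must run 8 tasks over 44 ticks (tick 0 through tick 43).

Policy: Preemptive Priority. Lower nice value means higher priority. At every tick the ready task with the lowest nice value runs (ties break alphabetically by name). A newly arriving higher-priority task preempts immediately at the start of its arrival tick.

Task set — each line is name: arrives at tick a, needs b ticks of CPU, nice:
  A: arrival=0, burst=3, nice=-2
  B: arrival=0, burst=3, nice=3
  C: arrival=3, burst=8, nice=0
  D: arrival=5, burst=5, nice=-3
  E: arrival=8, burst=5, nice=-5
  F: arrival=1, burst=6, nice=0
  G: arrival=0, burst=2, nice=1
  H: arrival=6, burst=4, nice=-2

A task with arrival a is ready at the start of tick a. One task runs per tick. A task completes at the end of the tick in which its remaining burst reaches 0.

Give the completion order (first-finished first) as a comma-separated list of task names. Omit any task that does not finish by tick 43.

completion order = A, E, D, H, C, F, G, B

t=0: ready={A,B,G} → run A
t=1: ready={A,B,F,G} → run A
t=2: ready={A,B,F,G} → run A
t=3: ready={B,C,F,G} → run C
t=4: ready={B,C,F,G} → run C
t=5: ready={B,C,D,F,G} → run D
t=6: ready={B,C,D,F,G,H} → run D
t=7: ready={B,C,D,F,G,H} → run D
t=8: ready={B,C,D,E,F,G,H} → run E
t=9: ready={B,C,D,E,F,G,H} → run E
t=10: ready={B,C,D,E,F,G,H} → run E
t=11: ready={B,C,D,E,F,G,H} → run E
t=12: ready={B,C,D,E,F,G,H} → run E
t=13: ready={B,C,D,F,G,H} → run D
t=14: ready={B,C,D,F,G,H} → run D
t=15: ready={B,C,F,G,H} → run H
t=16: ready={B,C,F,G,H} → run H
t=17: ready={B,C,F,G,H} → run H
t=18: ready={B,C,F,G,H} → run H
t=19: ready={B,C,F,G} → run C
t=20: ready={B,C,F,G} → run C
t=21: ready={B,C,F,G} → run C
t=22: ready={B,C,F,G} → run C
t=23: ready={B,C,F,G} → run C
t=24: ready={B,C,F,G} → run C
t=25: ready={B,F,G} → run F
t=26: ready={B,F,G} → run F
t=27: ready={B,F,G} → run F
t=28: ready={B,F,G} → run F
t=29: ready={B,F,G} → run F
t=30: ready={B,F,G} → run F
t=31: ready={B,G} → run G
t=32: ready={B,G} → run G
t=33: ready={B} → run B
t=34: ready={B} → run B
t=35: ready={B} → run B
t=36: (idle)
t=37: (idle)
t=38: (idle)
t=39: (idle)
t=40: (idle)
t=41: (idle)
t=42: (idle)
t=43: (idle)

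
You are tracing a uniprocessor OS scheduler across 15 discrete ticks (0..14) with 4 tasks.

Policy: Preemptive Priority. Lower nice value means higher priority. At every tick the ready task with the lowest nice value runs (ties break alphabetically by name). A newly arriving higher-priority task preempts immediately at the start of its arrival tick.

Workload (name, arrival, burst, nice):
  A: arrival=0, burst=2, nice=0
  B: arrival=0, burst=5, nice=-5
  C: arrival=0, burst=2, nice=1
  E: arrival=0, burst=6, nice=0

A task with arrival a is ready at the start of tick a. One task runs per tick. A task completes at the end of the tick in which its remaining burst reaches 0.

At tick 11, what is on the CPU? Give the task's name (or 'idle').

t=0: ready={A,B,C,E} → run B
t=1: ready={A,B,C,E} → run B
t=2: ready={A,B,C,E} → run B
t=3: ready={A,B,C,E} → run B
t=4: ready={A,B,C,E} → run B
t=5: ready={A,C,E} → run A
t=6: ready={A,C,E} → run A
t=7: ready={C,E} → run E
t=8: ready={C,E} → run E
t=9: ready={C,E} → run E
t=10: ready={C,E} → run E
t=11: ready={C,E} → run E
t=12: ready={C,E} → run E
t=13: ready={C} → run C
t=14: ready={C} → run C

running at tick 11 = E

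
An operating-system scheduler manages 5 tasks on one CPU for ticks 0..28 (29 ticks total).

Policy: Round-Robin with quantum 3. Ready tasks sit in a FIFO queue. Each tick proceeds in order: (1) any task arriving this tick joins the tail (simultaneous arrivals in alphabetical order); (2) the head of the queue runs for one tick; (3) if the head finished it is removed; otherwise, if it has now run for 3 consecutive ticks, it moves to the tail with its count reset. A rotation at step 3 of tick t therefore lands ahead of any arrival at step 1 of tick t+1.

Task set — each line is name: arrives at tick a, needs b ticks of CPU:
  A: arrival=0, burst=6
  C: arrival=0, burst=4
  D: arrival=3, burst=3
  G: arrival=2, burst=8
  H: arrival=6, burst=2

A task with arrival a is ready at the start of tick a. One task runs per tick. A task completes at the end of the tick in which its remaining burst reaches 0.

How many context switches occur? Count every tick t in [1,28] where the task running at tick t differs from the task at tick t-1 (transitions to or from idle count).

context switches = 8

t=0: queue=[A,C] q_used=0 → run A
t=1: queue=[A,C] q_used=1 → run A
t=2: queue=[A,C,G] q_used=2 → run A
t=3: queue=[C,G,A,D] q_used=0 → run C
t=4: queue=[C,G,A,D] q_used=1 → run C
t=5: queue=[C,G,A,D] q_used=2 → run C
t=6: queue=[G,A,D,C,H] q_used=0 → run G
t=7: queue=[G,A,D,C,H] q_used=1 → run G
t=8: queue=[G,A,D,C,H] q_used=2 → run G
t=9: queue=[A,D,C,H,G] q_used=0 → run A
t=10: queue=[A,D,C,H,G] q_used=1 → run A
t=11: queue=[A,D,C,H,G] q_used=2 → run A
t=12: queue=[D,C,H,G] q_used=0 → run D
t=13: queue=[D,C,H,G] q_used=1 → run D
t=14: queue=[D,C,H,G] q_used=2 → run D
t=15: queue=[C,H,G] q_used=0 → run C
t=16: queue=[H,G] q_used=0 → run H
t=17: queue=[H,G] q_used=1 → run H
t=18: queue=[G] q_used=0 → run G
t=19: queue=[G] q_used=1 → run G
t=20: queue=[G] q_used=2 → run G
t=21: queue=[G] q_used=0 → run G
t=22: queue=[G] q_used=1 → run G
t=23: (idle)
t=24: (idle)
t=25: (idle)
t=26: (idle)
t=27: (idle)
t=28: (idle)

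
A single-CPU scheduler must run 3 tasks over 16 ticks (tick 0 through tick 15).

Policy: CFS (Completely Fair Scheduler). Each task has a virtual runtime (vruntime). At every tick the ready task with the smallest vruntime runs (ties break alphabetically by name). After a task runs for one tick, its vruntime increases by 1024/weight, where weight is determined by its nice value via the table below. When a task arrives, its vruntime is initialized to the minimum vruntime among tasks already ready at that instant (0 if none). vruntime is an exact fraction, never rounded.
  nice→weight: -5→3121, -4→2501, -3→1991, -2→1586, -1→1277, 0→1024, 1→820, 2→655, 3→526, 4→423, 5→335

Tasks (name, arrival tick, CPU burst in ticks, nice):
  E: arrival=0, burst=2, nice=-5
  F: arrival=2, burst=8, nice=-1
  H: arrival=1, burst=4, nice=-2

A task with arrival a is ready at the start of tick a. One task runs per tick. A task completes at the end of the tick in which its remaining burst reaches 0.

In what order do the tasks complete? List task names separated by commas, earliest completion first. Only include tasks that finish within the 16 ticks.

completion order = E, H, F

t=0: vr[E=0] → run E
t=1: vr[E=1024/3121 H=1024/3121] → run E
t=2: vr[F=1024/3121 H=1024/3121] → run F
t=3: vr[F=4503552/3985517 H=1024/3121] → run H
t=4: vr[F=4503552/3985517 H=2409984/2474953] → run H
t=5: vr[F=4503552/3985517 H=4007936/2474953] → run F
t=6: vr[F=7699456/3985517 H=4007936/2474953] → run H
t=7: vr[F=7699456/3985517 H=5605888/2474953] → run F
t=8: vr[F=10895360/3985517 H=5605888/2474953] → run H
t=9: vr[F=10895360/3985517] → run F
t=10: vr[F=14091264/3985517] → run F
t=11: vr[F=17287168/3985517] → run F
t=12: vr[F=20483072/3985517] → run F
t=13: vr[F=23678976/3985517] → run F
t=14: (idle)
t=15: (idle)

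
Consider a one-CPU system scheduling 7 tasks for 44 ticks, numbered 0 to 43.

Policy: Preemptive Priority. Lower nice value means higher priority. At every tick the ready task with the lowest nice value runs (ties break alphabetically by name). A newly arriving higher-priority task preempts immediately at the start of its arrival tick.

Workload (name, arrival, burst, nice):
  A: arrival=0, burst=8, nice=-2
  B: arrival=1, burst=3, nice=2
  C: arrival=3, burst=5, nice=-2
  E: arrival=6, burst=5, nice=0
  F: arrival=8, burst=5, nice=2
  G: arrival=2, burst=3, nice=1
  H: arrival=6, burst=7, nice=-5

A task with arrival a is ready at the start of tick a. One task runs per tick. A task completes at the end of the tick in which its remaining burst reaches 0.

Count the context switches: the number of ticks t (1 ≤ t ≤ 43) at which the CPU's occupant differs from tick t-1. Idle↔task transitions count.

t=0: ready={A} → run A
t=1: ready={A,B} → run A
t=2: ready={A,B,G} → run A
t=3: ready={A,B,C,G} → run A
t=4: ready={A,B,C,G} → run A
t=5: ready={A,B,C,G} → run A
t=6: ready={A,B,C,E,G,H} → run H
t=7: ready={A,B,C,E,G,H} → run H
t=8: ready={A,B,C,E,F,G,H} → run H
t=9: ready={A,B,C,E,F,G,H} → run H
t=10: ready={A,B,C,E,F,G,H} → run H
t=11: ready={A,B,C,E,F,G,H} → run H
t=12: ready={A,B,C,E,F,G,H} → run H
t=13: ready={A,B,C,E,F,G} → run A
t=14: ready={A,B,C,E,F,G} → run A
t=15: ready={B,C,E,F,G} → run C
t=16: ready={B,C,E,F,G} → run C
t=17: ready={B,C,E,F,G} → run C
t=18: ready={B,C,E,F,G} → run C
t=19: ready={B,C,E,F,G} → run C
t=20: ready={B,E,F,G} → run E
t=21: ready={B,E,F,G} → run E
t=22: ready={B,E,F,G} → run E
t=23: ready={B,E,F,G} → run E
t=24: ready={B,E,F,G} → run E
t=25: ready={B,F,G} → run G
t=26: ready={B,F,G} → run G
t=27: ready={B,F,G} → run G
t=28: ready={B,F} → run B
t=29: ready={B,F} → run B
t=30: ready={B,F} → run B
t=31: ready={F} → run F
t=32: ready={F} → run F
t=33: ready={F} → run F
t=34: ready={F} → run F
t=35: ready={F} → run F
t=36: (idle)
t=37: (idle)
t=38: (idle)
t=39: (idle)
t=40: (idle)
t=41: (idle)
t=42: (idle)
t=43: (idle)

context switches = 8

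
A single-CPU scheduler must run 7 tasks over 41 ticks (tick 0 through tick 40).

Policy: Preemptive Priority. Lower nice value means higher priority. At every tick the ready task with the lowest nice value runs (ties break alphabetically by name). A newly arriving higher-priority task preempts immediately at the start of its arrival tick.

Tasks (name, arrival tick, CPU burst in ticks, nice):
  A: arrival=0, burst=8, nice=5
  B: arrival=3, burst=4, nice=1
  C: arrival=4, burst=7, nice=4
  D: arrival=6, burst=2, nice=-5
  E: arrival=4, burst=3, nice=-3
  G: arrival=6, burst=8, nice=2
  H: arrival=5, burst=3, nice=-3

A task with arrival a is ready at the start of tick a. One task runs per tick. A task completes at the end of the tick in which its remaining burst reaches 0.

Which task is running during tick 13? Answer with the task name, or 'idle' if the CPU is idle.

t=0: ready={A} → run A
t=1: ready={A} → run A
t=2: ready={A} → run A
t=3: ready={A,B} → run B
t=4: ready={A,B,C,E} → run E
t=5: ready={A,B,C,E,H} → run E
t=6: ready={A,B,C,D,E,G,H} → run D
t=7: ready={A,B,C,D,E,G,H} → run D
t=8: ready={A,B,C,E,G,H} → run E
t=9: ready={A,B,C,G,H} → run H
t=10: ready={A,B,C,G,H} → run H
t=11: ready={A,B,C,G,H} → run H
t=12: ready={A,B,C,G} → run B
t=13: ready={A,B,C,G} → run B
t=14: ready={A,B,C,G} → run B
t=15: ready={A,C,G} → run G
t=16: ready={A,C,G} → run G
t=17: ready={A,C,G} → run G
t=18: ready={A,C,G} → run G
t=19: ready={A,C,G} → run G
t=20: ready={A,C,G} → run G
t=21: ready={A,C,G} → run G
t=22: ready={A,C,G} → run G
t=23: ready={A,C} → run C
t=24: ready={A,C} → run C
t=25: ready={A,C} → run C
t=26: ready={A,C} → run C
t=27: ready={A,C} → run C
t=28: ready={A,C} → run C
t=29: ready={A,C} → run C
t=30: ready={A} → run A
t=31: ready={A} → run A
t=32: ready={A} → run A
t=33: ready={A} → run A
t=34: ready={A} → run A
t=35: (idle)
t=36: (idle)
t=37: (idle)
t=38: (idle)
t=39: (idle)
t=40: (idle)

running at tick 13 = B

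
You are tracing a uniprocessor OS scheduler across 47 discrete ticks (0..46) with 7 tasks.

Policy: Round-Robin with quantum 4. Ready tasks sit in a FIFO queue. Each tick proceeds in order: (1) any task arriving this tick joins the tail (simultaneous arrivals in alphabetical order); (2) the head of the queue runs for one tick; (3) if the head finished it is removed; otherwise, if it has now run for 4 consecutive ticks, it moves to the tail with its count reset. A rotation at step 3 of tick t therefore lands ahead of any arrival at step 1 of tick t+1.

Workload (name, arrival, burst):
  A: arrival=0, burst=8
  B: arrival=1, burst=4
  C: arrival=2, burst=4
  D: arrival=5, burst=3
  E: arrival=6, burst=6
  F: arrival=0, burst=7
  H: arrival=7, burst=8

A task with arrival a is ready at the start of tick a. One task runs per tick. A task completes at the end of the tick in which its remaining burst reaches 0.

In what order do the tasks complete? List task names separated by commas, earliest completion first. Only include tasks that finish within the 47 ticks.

t=0: queue=[A,F] q_used=0 → run A
t=1: queue=[A,F,B] q_used=1 → run A
t=2: queue=[A,F,B,C] q_used=2 → run A
t=3: queue=[A,F,B,C] q_used=3 → run A
t=4: queue=[F,B,C,A] q_used=0 → run F
t=5: queue=[F,B,C,A,D] q_used=1 → run F
t=6: queue=[F,B,C,A,D,E] q_used=2 → run F
t=7: queue=[F,B,C,A,D,E,H] q_used=3 → run F
t=8: queue=[B,C,A,D,E,H,F] q_used=0 → run B
t=9: queue=[B,C,A,D,E,H,F] q_used=1 → run B
t=10: queue=[B,C,A,D,E,H,F] q_used=2 → run B
t=11: queue=[B,C,A,D,E,H,F] q_used=3 → run B
t=12: queue=[C,A,D,E,H,F] q_used=0 → run C
t=13: queue=[C,A,D,E,H,F] q_used=1 → run C
t=14: queue=[C,A,D,E,H,F] q_used=2 → run C
t=15: queue=[C,A,D,E,H,F] q_used=3 → run C
t=16: queue=[A,D,E,H,F] q_used=0 → run A
t=17: queue=[A,D,E,H,F] q_used=1 → run A
t=18: queue=[A,D,E,H,F] q_used=2 → run A
t=19: queue=[A,D,E,H,F] q_used=3 → run A
t=20: queue=[D,E,H,F] q_used=0 → run D
t=21: queue=[D,E,H,F] q_used=1 → run D
t=22: queue=[D,E,H,F] q_used=2 → run D
t=23: queue=[E,H,F] q_used=0 → run E
t=24: queue=[E,H,F] q_used=1 → run E
t=25: queue=[E,H,F] q_used=2 → run E
t=26: queue=[E,H,F] q_used=3 → run E
t=27: queue=[H,F,E] q_used=0 → run H
t=28: queue=[H,F,E] q_used=1 → run H
t=29: queue=[H,F,E] q_used=2 → run H
t=30: queue=[H,F,E] q_used=3 → run H
t=31: queue=[F,E,H] q_used=0 → run F
t=32: queue=[F,E,H] q_used=1 → run F
t=33: queue=[F,E,H] q_used=2 → run F
t=34: queue=[E,H] q_used=0 → run E
t=35: queue=[E,H] q_used=1 → run E
t=36: queue=[H] q_used=0 → run H
t=37: queue=[H] q_used=1 → run H
t=38: queue=[H] q_used=2 → run H
t=39: queue=[H] q_used=3 → run H
t=40: (idle)
t=41: (idle)
t=42: (idle)
t=43: (idle)
t=44: (idle)
t=45: (idle)
t=46: (idle)

completion order = B, C, A, D, F, E, H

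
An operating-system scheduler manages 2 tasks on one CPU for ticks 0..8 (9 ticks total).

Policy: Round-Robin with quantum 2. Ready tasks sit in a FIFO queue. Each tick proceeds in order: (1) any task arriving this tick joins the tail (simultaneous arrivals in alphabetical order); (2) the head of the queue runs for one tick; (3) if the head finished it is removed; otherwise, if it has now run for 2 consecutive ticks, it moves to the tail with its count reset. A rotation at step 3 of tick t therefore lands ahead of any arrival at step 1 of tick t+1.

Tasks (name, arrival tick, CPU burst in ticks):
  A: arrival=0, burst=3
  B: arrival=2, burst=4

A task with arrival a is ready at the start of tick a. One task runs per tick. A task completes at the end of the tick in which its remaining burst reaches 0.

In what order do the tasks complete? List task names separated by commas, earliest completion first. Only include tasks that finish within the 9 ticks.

completion order = A, B

t=0: queue=[A] q_used=0 → run A
t=1: queue=[A] q_used=1 → run A
t=2: queue=[A,B] q_used=0 → run A
t=3: queue=[B] q_used=0 → run B
t=4: queue=[B] q_used=1 → run B
t=5: queue=[B] q_used=0 → run B
t=6: queue=[B] q_used=1 → run B
t=7: (idle)
t=8: (idle)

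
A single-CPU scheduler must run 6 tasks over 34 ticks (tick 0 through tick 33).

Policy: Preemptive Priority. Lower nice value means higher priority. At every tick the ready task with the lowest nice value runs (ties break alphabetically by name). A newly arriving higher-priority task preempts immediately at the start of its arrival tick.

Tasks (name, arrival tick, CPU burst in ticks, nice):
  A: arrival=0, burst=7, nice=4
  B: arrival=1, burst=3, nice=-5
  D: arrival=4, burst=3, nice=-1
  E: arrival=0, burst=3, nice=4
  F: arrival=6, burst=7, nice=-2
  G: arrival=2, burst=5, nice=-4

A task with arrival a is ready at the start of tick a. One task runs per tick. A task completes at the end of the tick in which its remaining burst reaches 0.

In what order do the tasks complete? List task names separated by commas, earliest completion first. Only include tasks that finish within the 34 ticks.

completion order = B, G, F, D, A, E

t=0: ready={A,E} → run A
t=1: ready={A,B,E} → run B
t=2: ready={A,B,E,G} → run B
t=3: ready={A,B,E,G} → run B
t=4: ready={A,D,E,G} → run G
t=5: ready={A,D,E,G} → run G
t=6: ready={A,D,E,F,G} → run G
t=7: ready={A,D,E,F,G} → run G
t=8: ready={A,D,E,F,G} → run G
t=9: ready={A,D,E,F} → run F
t=10: ready={A,D,E,F} → run F
t=11: ready={A,D,E,F} → run F
t=12: ready={A,D,E,F} → run F
t=13: ready={A,D,E,F} → run F
t=14: ready={A,D,E,F} → run F
t=15: ready={A,D,E,F} → run F
t=16: ready={A,D,E} → run D
t=17: ready={A,D,E} → run D
t=18: ready={A,D,E} → run D
t=19: ready={A,E} → run A
t=20: ready={A,E} → run A
t=21: ready={A,E} → run A
t=22: ready={A,E} → run A
t=23: ready={A,E} → run A
t=24: ready={A,E} → run A
t=25: ready={E} → run E
t=26: ready={E} → run E
t=27: ready={E} → run E
t=28: (idle)
t=29: (idle)
t=30: (idle)
t=31: (idle)
t=32: (idle)
t=33: (idle)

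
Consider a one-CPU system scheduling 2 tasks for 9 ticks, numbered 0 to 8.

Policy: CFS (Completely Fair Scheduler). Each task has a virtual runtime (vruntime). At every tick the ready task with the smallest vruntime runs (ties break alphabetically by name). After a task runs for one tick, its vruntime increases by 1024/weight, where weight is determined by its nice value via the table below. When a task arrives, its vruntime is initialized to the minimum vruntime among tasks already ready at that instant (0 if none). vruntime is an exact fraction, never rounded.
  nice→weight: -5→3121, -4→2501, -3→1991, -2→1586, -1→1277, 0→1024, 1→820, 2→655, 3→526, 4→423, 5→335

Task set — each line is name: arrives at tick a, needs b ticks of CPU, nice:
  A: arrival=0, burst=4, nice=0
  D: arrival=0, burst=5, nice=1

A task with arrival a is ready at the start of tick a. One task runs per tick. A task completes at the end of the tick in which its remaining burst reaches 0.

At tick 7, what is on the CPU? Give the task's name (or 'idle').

running at tick 7 = D

t=0: vr[A=0 D=0] → run A
t=1: vr[A=1 D=0] → run D
t=2: vr[A=1 D=256/205] → run A
t=3: vr[A=2 D=256/205] → run D
t=4: vr[A=2 D=512/205] → run A
t=5: vr[A=3 D=512/205] → run D
t=6: vr[A=3 D=768/205] → run A
t=7: vr[D=768/205] → run D
t=8: vr[D=1024/205] → run D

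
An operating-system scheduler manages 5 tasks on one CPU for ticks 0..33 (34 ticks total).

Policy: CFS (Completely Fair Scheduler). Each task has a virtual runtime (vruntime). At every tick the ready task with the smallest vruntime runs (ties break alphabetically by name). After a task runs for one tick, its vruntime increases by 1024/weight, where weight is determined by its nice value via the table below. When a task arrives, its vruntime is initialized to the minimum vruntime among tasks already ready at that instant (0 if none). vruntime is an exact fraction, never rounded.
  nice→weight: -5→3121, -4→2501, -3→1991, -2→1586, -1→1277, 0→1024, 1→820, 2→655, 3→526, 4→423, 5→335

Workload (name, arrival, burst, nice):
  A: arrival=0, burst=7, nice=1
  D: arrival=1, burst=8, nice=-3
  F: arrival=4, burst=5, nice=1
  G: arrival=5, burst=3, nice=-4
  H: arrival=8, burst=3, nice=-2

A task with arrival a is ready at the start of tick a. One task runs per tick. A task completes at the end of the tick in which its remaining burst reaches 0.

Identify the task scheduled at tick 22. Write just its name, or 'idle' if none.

running at tick 22 = F

t=0: vr[A=0] → run A
t=1: vr[A=256/205 D=256/205] → run A
t=2: vr[A=512/205 D=256/205] → run D
t=3: vr[A=512/205 D=719616/408155] → run D
t=4: vr[A=512/205 D=929536/408155 F=929536/408155] → run D
t=5: vr[A=512/205 D=1139456/408155 F=929536/408155 G=929536/408155] → run F
t=6: vr[A=512/205 D=1139456/408155 F=1439232/408155 G=929536/408155] → run G
t=7: vr[A=512/205 D=1139456/408155 F=1439232/408155 G=66895616/24897455] → run A
t=8: vr[A=768/205 D=1139456/408155 F=1439232/408155 G=66895616/24897455 H=66895616/24897455] → run G
t=9: vr[A=768/205 D=1139456/408155 F=1439232/408155 G=77089536/24897455 H=66895616/24897455] → run H
t=10: vr[A=768/205 D=1139456/408155 F=1439232/408155 G=77089536/24897455 H=1078618368/323666915] → run D
t=11: vr[A=768/205 D=1349376/408155 F=1439232/408155 G=77089536/24897455 H=1078618368/323666915] → run G
t=12: vr[A=768/205 D=1349376/408155 F=1439232/408155 H=1078618368/323666915] → run D
t=13: vr[A=768/205 D=1559296/408155 F=1439232/408155 H=1078618368/323666915] → run H
t=14: vr[A=768/205 D=1559296/408155 F=1439232/408155 H=1287593728/323666915] → run F
t=15: vr[A=768/205 D=1559296/408155 F=1948928/408155 H=1287593728/323666915] → run A
t=16: vr[A=1024/205 D=1559296/408155 F=1948928/408155 H=1287593728/323666915] → run D
t=17: vr[A=1024/205 D=1769216/408155 F=1948928/408155 H=1287593728/323666915] → run H
t=18: vr[A=1024/205 D=1769216/408155 F=1948928/408155] → run D
t=19: vr[A=1024/205 D=1979136/408155 F=1948928/408155] → run F
t=20: vr[A=1024/205 D=1979136/408155 F=2458624/408155] → run D
t=21: vr[A=1024/205 F=2458624/408155] → run A
t=22: vr[A=256/41 F=2458624/408155] → run F
t=23: vr[A=256/41 F=593664/81631] → run A
t=24: vr[A=1536/205 F=593664/81631] → run F
t=25: vr[A=1536/205] → run A
t=26: (idle)
t=27: (idle)
t=28: (idle)
t=29: (idle)
t=30: (idle)
t=31: (idle)
t=32: (idle)
t=33: (idle)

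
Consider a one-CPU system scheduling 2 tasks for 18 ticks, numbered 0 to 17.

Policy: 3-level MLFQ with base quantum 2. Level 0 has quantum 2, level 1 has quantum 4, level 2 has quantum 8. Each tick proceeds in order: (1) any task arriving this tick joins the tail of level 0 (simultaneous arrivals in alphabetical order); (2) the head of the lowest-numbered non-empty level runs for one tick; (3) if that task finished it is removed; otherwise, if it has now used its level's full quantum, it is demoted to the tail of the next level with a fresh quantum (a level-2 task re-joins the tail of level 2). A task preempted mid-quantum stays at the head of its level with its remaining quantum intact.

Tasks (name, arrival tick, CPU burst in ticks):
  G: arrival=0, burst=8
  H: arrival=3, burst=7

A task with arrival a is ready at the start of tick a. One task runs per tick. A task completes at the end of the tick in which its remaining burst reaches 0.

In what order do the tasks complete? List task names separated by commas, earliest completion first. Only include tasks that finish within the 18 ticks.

completion order = G, H

t=0: L0/L1/L2 = G/-/- → run G
t=1: L0/L1/L2 = G/-/- → run G
t=2: L0/L1/L2 = -/G/- → run G
t=3: L0/L1/L2 = H/G/- → run H
t=4: L0/L1/L2 = H/G/- → run H
t=5: L0/L1/L2 = -/GH/- → run G
t=6: L0/L1/L2 = -/GH/- → run G
t=7: L0/L1/L2 = -/GH/- → run G
t=8: L0/L1/L2 = -/H/G → run H
t=9: L0/L1/L2 = -/H/G → run H
t=10: L0/L1/L2 = -/H/G → run H
t=11: L0/L1/L2 = -/H/G → run H
t=12: L0/L1/L2 = -/-/GH → run G
t=13: L0/L1/L2 = -/-/GH → run G
t=14: L0/L1/L2 = -/-/H → run H
t=15: (idle)
t=16: (idle)
t=17: (idle)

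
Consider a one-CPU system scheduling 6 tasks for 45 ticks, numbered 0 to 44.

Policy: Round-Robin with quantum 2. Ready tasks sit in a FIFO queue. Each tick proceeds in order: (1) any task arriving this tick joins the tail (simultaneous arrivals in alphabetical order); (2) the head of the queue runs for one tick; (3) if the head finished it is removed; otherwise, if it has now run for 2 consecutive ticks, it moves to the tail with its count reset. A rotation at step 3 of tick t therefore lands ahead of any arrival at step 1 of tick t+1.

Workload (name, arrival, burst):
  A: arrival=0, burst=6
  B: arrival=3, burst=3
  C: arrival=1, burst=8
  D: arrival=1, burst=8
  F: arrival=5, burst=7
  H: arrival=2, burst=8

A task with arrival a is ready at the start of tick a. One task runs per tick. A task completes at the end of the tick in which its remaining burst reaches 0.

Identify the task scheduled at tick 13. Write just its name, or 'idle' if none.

t=0: queue=[A] q_used=0 → run A
t=1: queue=[A,C,D] q_used=1 → run A
t=2: queue=[C,D,A,H] q_used=0 → run C
t=3: queue=[C,D,A,H,B] q_used=1 → run C
t=4: queue=[D,A,H,B,C] q_used=0 → run D
t=5: queue=[D,A,H,B,C,F] q_used=1 → run D
t=6: queue=[A,H,B,C,F,D] q_used=0 → run A
t=7: queue=[A,H,B,C,F,D] q_used=1 → run A
t=8: queue=[H,B,C,F,D,A] q_used=0 → run H
t=9: queue=[H,B,C,F,D,A] q_used=1 → run H
t=10: queue=[B,C,F,D,A,H] q_used=0 → run B
t=11: queue=[B,C,F,D,A,H] q_used=1 → run B
t=12: queue=[C,F,D,A,H,B] q_used=0 → run C
t=13: queue=[C,F,D,A,H,B] q_used=1 → run C
t=14: queue=[F,D,A,H,B,C] q_used=0 → run F
t=15: queue=[F,D,A,H,B,C] q_used=1 → run F
t=16: queue=[D,A,H,B,C,F] q_used=0 → run D
t=17: queue=[D,A,H,B,C,F] q_used=1 → run D
t=18: queue=[A,H,B,C,F,D] q_used=0 → run A
t=19: queue=[A,H,B,C,F,D] q_used=1 → run A
t=20: queue=[H,B,C,F,D] q_used=0 → run H
t=21: queue=[H,B,C,F,D] q_used=1 → run H
t=22: queue=[B,C,F,D,H] q_used=0 → run B
t=23: queue=[C,F,D,H] q_used=0 → run C
t=24: queue=[C,F,D,H] q_used=1 → run C
t=25: queue=[F,D,H,C] q_used=0 → run F
t=26: queue=[F,D,H,C] q_used=1 → run F
t=27: queue=[D,H,C,F] q_used=0 → run D
t=28: queue=[D,H,C,F] q_used=1 → run D
t=29: queue=[H,C,F,D] q_used=0 → run H
t=30: queue=[H,C,F,D] q_used=1 → run H
t=31: queue=[C,F,D,H] q_used=0 → run C
t=32: queue=[C,F,D,H] q_used=1 → run C
t=33: queue=[F,D,H] q_used=0 → run F
t=34: queue=[F,D,H] q_used=1 → run F
t=35: queue=[D,H,F] q_used=0 → run D
t=36: queue=[D,H,F] q_used=1 → run D
t=37: queue=[H,F] q_used=0 → run H
t=38: queue=[H,F] q_used=1 → run H
t=39: queue=[F] q_used=0 → run F
t=40: (idle)
t=41: (idle)
t=42: (idle)
t=43: (idle)
t=44: (idle)

running at tick 13 = C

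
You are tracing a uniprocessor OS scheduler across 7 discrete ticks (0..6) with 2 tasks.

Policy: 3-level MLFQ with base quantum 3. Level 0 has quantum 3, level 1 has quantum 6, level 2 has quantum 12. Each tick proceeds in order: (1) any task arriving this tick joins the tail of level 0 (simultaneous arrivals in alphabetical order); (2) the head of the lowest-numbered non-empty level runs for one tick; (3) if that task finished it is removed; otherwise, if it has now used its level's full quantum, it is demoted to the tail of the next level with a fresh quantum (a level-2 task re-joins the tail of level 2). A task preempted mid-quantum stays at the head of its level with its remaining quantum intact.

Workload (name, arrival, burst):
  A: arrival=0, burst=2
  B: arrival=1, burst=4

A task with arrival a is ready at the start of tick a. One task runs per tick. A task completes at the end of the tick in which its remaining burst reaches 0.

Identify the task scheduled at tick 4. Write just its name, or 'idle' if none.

t=0: L0/L1/L2 = A/-/- → run A
t=1: L0/L1/L2 = AB/-/- → run A
t=2: L0/L1/L2 = B/-/- → run B
t=3: L0/L1/L2 = B/-/- → run B
t=4: L0/L1/L2 = B/-/- → run B
t=5: L0/L1/L2 = -/B/- → run B
t=6: (idle)

running at tick 4 = B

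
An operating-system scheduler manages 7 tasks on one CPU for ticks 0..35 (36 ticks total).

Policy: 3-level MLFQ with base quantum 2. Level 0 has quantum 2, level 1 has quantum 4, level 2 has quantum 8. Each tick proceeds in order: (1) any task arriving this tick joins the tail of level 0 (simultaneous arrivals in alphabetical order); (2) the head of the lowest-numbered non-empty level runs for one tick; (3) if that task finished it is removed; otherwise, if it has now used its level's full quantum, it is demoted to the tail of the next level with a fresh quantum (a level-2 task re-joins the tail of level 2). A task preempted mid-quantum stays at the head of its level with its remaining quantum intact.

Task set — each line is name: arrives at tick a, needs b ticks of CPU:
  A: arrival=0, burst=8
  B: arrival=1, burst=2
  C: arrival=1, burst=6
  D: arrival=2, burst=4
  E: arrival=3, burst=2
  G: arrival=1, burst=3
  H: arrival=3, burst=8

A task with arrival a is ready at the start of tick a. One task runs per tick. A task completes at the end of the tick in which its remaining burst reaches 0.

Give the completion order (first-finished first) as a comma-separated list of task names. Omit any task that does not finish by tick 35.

completion order = B, E, C, G, D, A, H

t=0: L0/L1/L2 = A/-/- → run A
t=1: L0/L1/L2 = ABCG/-/- → run A
t=2: L0/L1/L2 = BCGD/A/- → run B
t=3: L0/L1/L2 = BCGDEH/A/- → run B
t=4: L0/L1/L2 = CGDEH/A/- → run C
t=5: L0/L1/L2 = CGDEH/A/- → run C
t=6: L0/L1/L2 = GDEH/AC/- → run G
t=7: L0/L1/L2 = GDEH/AC/- → run G
t=8: L0/L1/L2 = DEH/ACG/- → run D
t=9: L0/L1/L2 = DEH/ACG/- → run D
t=10: L0/L1/L2 = EH/ACGD/- → run E
t=11: L0/L1/L2 = EH/ACGD/- → run E
t=12: L0/L1/L2 = H/ACGD/- → run H
t=13: L0/L1/L2 = H/ACGD/- → run H
t=14: L0/L1/L2 = -/ACGDH/- → run A
t=15: L0/L1/L2 = -/ACGDH/- → run A
t=16: L0/L1/L2 = -/ACGDH/- → run A
t=17: L0/L1/L2 = -/ACGDH/- → run A
t=18: L0/L1/L2 = -/CGDH/A → run C
t=19: L0/L1/L2 = -/CGDH/A → run C
t=20: L0/L1/L2 = -/CGDH/A → run C
t=21: L0/L1/L2 = -/CGDH/A → run C
t=22: L0/L1/L2 = -/GDH/A → run G
t=23: L0/L1/L2 = -/DH/A → run D
t=24: L0/L1/L2 = -/DH/A → run D
t=25: L0/L1/L2 = -/H/A → run H
t=26: L0/L1/L2 = -/H/A → run H
t=27: L0/L1/L2 = -/H/A → run H
t=28: L0/L1/L2 = -/H/A → run H
t=29: L0/L1/L2 = -/-/AH → run A
t=30: L0/L1/L2 = -/-/AH → run A
t=31: L0/L1/L2 = -/-/H → run H
t=32: L0/L1/L2 = -/-/H → run H
t=33: (idle)
t=34: (idle)
t=35: (idle)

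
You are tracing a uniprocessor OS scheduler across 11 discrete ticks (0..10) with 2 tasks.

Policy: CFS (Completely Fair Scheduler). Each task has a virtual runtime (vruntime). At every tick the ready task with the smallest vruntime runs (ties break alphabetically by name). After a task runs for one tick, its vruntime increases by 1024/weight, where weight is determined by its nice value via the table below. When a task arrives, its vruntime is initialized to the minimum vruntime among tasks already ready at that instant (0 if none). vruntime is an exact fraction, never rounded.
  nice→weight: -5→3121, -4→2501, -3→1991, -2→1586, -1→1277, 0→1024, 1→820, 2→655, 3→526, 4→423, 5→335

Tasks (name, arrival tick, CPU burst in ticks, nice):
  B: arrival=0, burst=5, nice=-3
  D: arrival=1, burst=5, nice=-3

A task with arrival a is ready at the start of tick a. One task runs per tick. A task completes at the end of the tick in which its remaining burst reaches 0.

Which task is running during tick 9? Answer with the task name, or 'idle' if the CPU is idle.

running at tick 9 = D

t=0: vr[B=0] → run B
t=1: vr[B=1024/1991 D=1024/1991] → run B
t=2: vr[B=2048/1991 D=1024/1991] → run D
t=3: vr[B=2048/1991 D=2048/1991] → run B
t=4: vr[B=3072/1991 D=2048/1991] → run D
t=5: vr[B=3072/1991 D=3072/1991] → run B
t=6: vr[B=4096/1991 D=3072/1991] → run D
t=7: vr[B=4096/1991 D=4096/1991] → run B
t=8: vr[D=4096/1991] → run D
t=9: vr[D=5120/1991] → run D
t=10: (idle)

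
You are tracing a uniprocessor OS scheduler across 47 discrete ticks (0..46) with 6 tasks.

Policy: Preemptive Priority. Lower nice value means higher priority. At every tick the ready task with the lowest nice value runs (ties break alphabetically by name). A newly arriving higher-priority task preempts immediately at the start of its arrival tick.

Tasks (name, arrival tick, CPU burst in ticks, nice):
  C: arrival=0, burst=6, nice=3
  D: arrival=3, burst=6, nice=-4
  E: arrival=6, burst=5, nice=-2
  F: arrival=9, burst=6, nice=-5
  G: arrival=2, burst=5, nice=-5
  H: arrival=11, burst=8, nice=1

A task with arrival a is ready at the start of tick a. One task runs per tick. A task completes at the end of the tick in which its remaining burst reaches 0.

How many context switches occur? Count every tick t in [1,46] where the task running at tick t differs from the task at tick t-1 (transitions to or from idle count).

t=0: ready={C} → run C
t=1: ready={C} → run C
t=2: ready={C,G} → run G
t=3: ready={C,D,G} → run G
t=4: ready={C,D,G} → run G
t=5: ready={C,D,G} → run G
t=6: ready={C,D,E,G} → run G
t=7: ready={C,D,E} → run D
t=8: ready={C,D,E} → run D
t=9: ready={C,D,E,F} → run F
t=10: ready={C,D,E,F} → run F
t=11: ready={C,D,E,F,H} → run F
t=12: ready={C,D,E,F,H} → run F
t=13: ready={C,D,E,F,H} → run F
t=14: ready={C,D,E,F,H} → run F
t=15: ready={C,D,E,H} → run D
t=16: ready={C,D,E,H} → run D
t=17: ready={C,D,E,H} → run D
t=18: ready={C,D,E,H} → run D
t=19: ready={C,E,H} → run E
t=20: ready={C,E,H} → run E
t=21: ready={C,E,H} → run E
t=22: ready={C,E,H} → run E
t=23: ready={C,E,H} → run E
t=24: ready={C,H} → run H
t=25: ready={C,H} → run H
t=26: ready={C,H} → run H
t=27: ready={C,H} → run H
t=28: ready={C,H} → run H
t=29: ready={C,H} → run H
t=30: ready={C,H} → run H
t=31: ready={C,H} → run H
t=32: ready={C} → run C
t=33: ready={C} → run C
t=34: ready={C} → run C
t=35: ready={C} → run C
t=36: (idle)
t=37: (idle)
t=38: (idle)
t=39: (idle)
t=40: (idle)
t=41: (idle)
t=42: (idle)
t=43: (idle)
t=44: (idle)
t=45: (idle)
t=46: (idle)

context switches = 8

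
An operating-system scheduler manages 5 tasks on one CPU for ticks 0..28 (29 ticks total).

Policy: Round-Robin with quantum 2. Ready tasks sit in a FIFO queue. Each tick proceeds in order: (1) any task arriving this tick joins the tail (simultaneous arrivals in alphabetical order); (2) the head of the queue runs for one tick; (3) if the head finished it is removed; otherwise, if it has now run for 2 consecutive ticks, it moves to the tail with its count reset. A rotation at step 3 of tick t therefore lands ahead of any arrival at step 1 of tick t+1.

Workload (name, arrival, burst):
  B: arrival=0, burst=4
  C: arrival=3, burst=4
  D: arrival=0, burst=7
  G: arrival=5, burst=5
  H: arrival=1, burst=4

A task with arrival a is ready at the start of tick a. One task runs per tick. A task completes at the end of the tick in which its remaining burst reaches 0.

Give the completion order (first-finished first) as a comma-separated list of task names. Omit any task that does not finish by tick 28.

t=0: queue=[B,D] q_used=0 → run B
t=1: queue=[B,D,H] q_used=1 → run B
t=2: queue=[D,H,B] q_used=0 → run D
t=3: queue=[D,H,B,C] q_used=1 → run D
t=4: queue=[H,B,C,D] q_used=0 → run H
t=5: queue=[H,B,C,D,G] q_used=1 → run H
t=6: queue=[B,C,D,G,H] q_used=0 → run B
t=7: queue=[B,C,D,G,H] q_used=1 → run B
t=8: queue=[C,D,G,H] q_used=0 → run C
t=9: queue=[C,D,G,H] q_used=1 → run C
t=10: queue=[D,G,H,C] q_used=0 → run D
t=11: queue=[D,G,H,C] q_used=1 → run D
t=12: queue=[G,H,C,D] q_used=0 → run G
t=13: queue=[G,H,C,D] q_used=1 → run G
t=14: queue=[H,C,D,G] q_used=0 → run H
t=15: queue=[H,C,D,G] q_used=1 → run H
t=16: queue=[C,D,G] q_used=0 → run C
t=17: queue=[C,D,G] q_used=1 → run C
t=18: queue=[D,G] q_used=0 → run D
t=19: queue=[D,G] q_used=1 → run D
t=20: queue=[G,D] q_used=0 → run G
t=21: queue=[G,D] q_used=1 → run G
t=22: queue=[D,G] q_used=0 → run D
t=23: queue=[G] q_used=0 → run G
t=24: (idle)
t=25: (idle)
t=26: (idle)
t=27: (idle)
t=28: (idle)

completion order = B, H, C, D, G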